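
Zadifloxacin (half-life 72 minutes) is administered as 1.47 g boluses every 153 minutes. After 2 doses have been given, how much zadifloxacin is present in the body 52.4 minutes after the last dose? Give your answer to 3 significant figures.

The 2 doses were given 205.4, 52.4 minutes ago.
Total = 1.47·(1/2)^(205.4/72) + 1.47·(1/2)^(52.4/72)
      = 0.20349 + 0.88763 ≈ 1.0911 g.

1.09 g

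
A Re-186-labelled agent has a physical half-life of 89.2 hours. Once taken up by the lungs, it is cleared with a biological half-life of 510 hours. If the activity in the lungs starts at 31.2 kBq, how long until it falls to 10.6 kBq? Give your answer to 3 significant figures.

1/t_eff = 1/t_phys + 1/t_biol = 1/89.2 + 1/510 = 0.013172 per hour.
t_eff = 89.2 × 510 / (89.2 + 510) ≈ 75.921 hours.
n = log₂(31.2/10.6) ≈ 1.5575; t = 1.5575 × 75.921 ≈ 118.25 hours.

118 hours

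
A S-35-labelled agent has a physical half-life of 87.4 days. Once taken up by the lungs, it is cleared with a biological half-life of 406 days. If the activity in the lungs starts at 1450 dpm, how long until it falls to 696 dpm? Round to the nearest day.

76 days

1/t_eff = 1/t_phys + 1/t_biol = 1/87.4 + 1/406 = 0.013905 per day.
t_eff = 87.4 × 406 / (87.4 + 406) ≈ 71.918 days.
n = log₂(1450/696) ≈ 1.0589; t = 1.0589 × 71.918 ≈ 76.154 days.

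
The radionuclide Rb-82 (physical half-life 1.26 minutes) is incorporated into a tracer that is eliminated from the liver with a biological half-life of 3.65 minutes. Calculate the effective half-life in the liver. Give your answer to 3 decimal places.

0.937 minutes

1/t_eff = 1/t_phys + 1/t_biol = 1/1.26 + 1/3.65 = 1.0676 per minute.
t_eff = 1.26 × 3.65 / (1.26 + 3.65) ≈ 0.93666 minutes.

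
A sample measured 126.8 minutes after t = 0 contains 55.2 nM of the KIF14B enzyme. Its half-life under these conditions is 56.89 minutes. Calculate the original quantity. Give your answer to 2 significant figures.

Number of half-lives elapsed: n = 126.8/56.89 ≈ 2.2289.
A₀ = A × 2^n = 55.2 × 2^2.2289 = 55.2 × 4.6876 ≈ 258.76 nM.

260 nM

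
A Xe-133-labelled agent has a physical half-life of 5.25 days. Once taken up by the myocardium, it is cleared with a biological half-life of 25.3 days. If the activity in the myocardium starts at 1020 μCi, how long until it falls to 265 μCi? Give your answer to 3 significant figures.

1/t_eff = 1/t_phys + 1/t_biol = 1/5.25 + 1/25.3 = 0.23 per day.
t_eff = 5.25 × 25.3 / (5.25 + 25.3) ≈ 4.3478 days.
n = log₂(1020/265) ≈ 1.9445; t = 1.9445 × 4.3478 ≈ 8.4543 days.

8.45 days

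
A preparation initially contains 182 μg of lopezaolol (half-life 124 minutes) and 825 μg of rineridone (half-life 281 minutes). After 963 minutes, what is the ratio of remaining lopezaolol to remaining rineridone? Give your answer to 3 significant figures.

0.0109

lopezaolol: 182 × (1/2)^(963/124) = 182 × (1/2)^7.7661 ≈ 0.83605 μg.
rineridone: 825 × (1/2)^(963/281) = 825 × (1/2)^3.427 ≈ 76.703 μg.
Ratio ≈ 0.83605 / 76.703 ≈ 0.0109.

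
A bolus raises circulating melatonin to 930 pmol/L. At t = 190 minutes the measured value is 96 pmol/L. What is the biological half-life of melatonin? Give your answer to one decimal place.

A/A₀ = 96/930 ≈ 0.10323.
n = log₂(9.6875) ≈ 3.2761 half-lives elapsed in 190 minutes.
t½ = 190/3.2761 ≈ 57.995 minutes.

58.0 minutes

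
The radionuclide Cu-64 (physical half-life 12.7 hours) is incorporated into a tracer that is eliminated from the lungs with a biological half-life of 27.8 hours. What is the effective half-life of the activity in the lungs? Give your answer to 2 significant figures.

1/t_eff = 1/t_phys + 1/t_biol = 1/12.7 + 1/27.8 = 0.11471 per hour.
t_eff = 12.7 × 27.8 / (12.7 + 27.8) ≈ 8.7175 hours.

8.7 hours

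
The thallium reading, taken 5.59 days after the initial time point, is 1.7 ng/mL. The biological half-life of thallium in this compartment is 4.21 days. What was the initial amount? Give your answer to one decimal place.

4.3 ng/mL

Number of half-lives elapsed: n = 5.59/4.21 ≈ 1.3278.
A₀ = A × 2^n = 1.7 × 2^1.3278 = 1.7 × 2.5102 ≈ 4.2673 ng/mL.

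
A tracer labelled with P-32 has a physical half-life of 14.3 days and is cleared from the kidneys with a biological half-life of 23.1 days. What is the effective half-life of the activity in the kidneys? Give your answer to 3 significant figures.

8.83 days

1/t_eff = 1/t_phys + 1/t_biol = 1/14.3 + 1/23.1 = 0.11322 per day.
t_eff = 14.3 × 23.1 / (14.3 + 23.1) ≈ 8.8324 days.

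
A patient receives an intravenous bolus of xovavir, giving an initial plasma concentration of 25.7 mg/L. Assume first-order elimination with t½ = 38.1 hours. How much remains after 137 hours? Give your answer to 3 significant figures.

Number of half-lives: n = 137/38.1 ≈ 3.5958.
Remaining = 25.7 × (1/2)^3.5958 = 25.7 × 0.08271 ≈ 2.1256 mg/L.

2.13 mg/L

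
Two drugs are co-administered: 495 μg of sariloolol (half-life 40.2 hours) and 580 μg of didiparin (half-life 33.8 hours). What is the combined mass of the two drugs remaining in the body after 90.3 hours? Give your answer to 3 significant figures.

sariloolol: 495 × (1/2)^(90.3/40.2) = 495 × (1/2)^2.2463 ≈ 104.33 μg.
didiparin: 580 × (1/2)^(90.3/33.8) = 580 × (1/2)^2.6716 ≈ 91.033 μg.
Total = 104.33 + 91.033 ≈ 195.36 μg.

195 μg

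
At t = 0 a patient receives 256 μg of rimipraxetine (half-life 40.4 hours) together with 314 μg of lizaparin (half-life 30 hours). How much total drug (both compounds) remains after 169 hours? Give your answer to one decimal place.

20.4 μg

rimipraxetine: 256 × (1/2)^(169/40.4) = 256 × (1/2)^4.1832 ≈ 14.092 μg.
lizaparin: 314 × (1/2)^(169/30) = 314 × (1/2)^5.6333 ≈ 6.326 μg.
Total = 14.092 + 6.326 ≈ 20.418 μg.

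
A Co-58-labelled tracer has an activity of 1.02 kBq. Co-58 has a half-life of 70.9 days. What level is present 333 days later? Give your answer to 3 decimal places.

0.039 kBq

Number of half-lives: n = 333/70.9 ≈ 4.6968.
Remaining = 1.02 × (1/2)^4.6968 = 1.02 × 0.03856 ≈ 0.039331 kBq.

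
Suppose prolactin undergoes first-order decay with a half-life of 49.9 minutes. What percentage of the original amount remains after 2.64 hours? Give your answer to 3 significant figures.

11.1%

2.64 hours = 158.4 minutes.
n = 158.4/49.9 ≈ 3.1743 half-lives.
Fraction remaining = (1/2)^3.1743 ≈ 0.11077, i.e. 11.077%.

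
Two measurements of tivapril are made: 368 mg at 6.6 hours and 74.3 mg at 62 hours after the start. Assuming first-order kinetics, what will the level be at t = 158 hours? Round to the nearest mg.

Over Δt = 62 − 6.6 = 55.4 hours, the level fell by a factor of 368/74.3 ≈ 4.9529.
n = log₂(4.9529) ≈ 2.3083 half-lives, so t½ = 55.4/2.3083 ≈ 24.001 hours.
From t = 62 to t = 158: 74.3 × (1/2)^((158−62)/24.001) ≈ 4.6441 mg.

5 mg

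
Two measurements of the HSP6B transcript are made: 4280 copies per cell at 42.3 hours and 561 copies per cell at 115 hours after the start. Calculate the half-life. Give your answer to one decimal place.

Over Δt = 115 − 42.3 = 72.7 hours, the level fell by a factor of 4280/561 ≈ 7.6292.
n = log₂(7.6292) ≈ 2.9315 half-lives, so t½ = 72.7/2.9315 ≈ 24.799 hours.

24.8 hours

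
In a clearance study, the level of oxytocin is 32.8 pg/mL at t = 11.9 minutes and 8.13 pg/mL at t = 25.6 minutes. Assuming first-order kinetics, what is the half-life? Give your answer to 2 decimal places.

Over Δt = 25.6 − 11.9 = 13.7 minutes, the level fell by a factor of 32.8/8.13 ≈ 4.0344.
n = log₂(4.0344) ≈ 2.0124 half-lives, so t½ = 13.7/2.0124 ≈ 6.8079 minutes.

6.81 minutes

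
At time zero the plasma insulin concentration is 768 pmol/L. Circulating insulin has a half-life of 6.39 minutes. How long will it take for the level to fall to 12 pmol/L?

12/768 = 1/64, so 6 half-lives have elapsed.
t = 6 × 6.39 = 38.34 minutes.

38.34 minutes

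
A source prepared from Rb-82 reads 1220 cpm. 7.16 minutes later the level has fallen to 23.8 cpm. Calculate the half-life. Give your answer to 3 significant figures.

1.26 minutes

A/A₀ = 23.8/1220 ≈ 0.019508.
n = log₂(51.261) ≈ 5.6798 half-lives elapsed in 7.16 minutes.
t½ = 7.16/5.6798 ≈ 1.2606 minutes.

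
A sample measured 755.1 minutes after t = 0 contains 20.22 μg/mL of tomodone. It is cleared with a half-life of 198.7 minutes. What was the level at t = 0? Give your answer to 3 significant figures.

282 μg/mL

Number of half-lives elapsed: n = 755.1/198.7 ≈ 3.8002.
A₀ = A × 2^n = 20.22 × 2^3.8002 = 20.22 × 13.931 ≈ 281.68 μg/mL.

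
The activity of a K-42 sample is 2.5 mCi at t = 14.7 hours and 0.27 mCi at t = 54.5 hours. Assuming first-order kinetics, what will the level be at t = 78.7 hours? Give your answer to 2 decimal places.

0.07 mCi

Over Δt = 54.5 − 14.7 = 39.8 hours, the level fell by a factor of 2.5/0.27 ≈ 9.2593.
n = log₂(9.2593) ≈ 3.2109 half-lives, so t½ = 39.8/3.2109 ≈ 12.395 hours.
From t = 54.5 to t = 78.7: 0.27 × (1/2)^((78.7−54.5)/12.395) ≈ 0.069766 mCi.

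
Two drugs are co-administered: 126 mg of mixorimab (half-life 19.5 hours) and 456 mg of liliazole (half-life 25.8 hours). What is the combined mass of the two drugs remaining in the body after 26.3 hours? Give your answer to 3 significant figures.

mixorimab: 126 × (1/2)^(26.3/19.5) = 126 × (1/2)^1.3487 ≈ 49.473 mg.
liliazole: 456 × (1/2)^(26.3/25.8) = 456 × (1/2)^1.0194 ≈ 224.96 mg.
Total = 49.473 + 224.96 ≈ 274.43 mg.

274 mg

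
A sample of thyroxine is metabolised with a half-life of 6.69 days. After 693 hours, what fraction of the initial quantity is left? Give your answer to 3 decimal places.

0.050

693 hours = 28.875 days.
n = 28.875/6.69 ≈ 4.3161 half-lives.
Fraction remaining = (1/2)^4.3161 ≈ 0.050201.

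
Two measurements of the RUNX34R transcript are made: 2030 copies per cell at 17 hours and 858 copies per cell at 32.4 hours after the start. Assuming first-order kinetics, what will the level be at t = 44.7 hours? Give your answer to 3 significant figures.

431 copies per cell

Over Δt = 32.4 − 17 = 15.4 hours, the level fell by a factor of 2030/858 ≈ 2.366.
n = log₂(2.366) ≈ 1.2424 half-lives, so t½ = 15.4/1.2424 ≈ 12.395 hours.
From t = 32.4 to t = 44.7: 858 × (1/2)^((44.7−32.4)/12.395) ≈ 431.29 copies per cell.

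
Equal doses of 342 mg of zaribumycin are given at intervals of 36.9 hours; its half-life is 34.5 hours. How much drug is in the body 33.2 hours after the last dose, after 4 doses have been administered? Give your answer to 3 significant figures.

318 mg

The 4 doses were given 143.9, 107, 70.1, 33.2 hours ago.
Total = 342·(1/2)^(143.9/34.5) + 342·(1/2)^(107/34.5) + 342·(1/2)^(70.1/34.5) + 342·(1/2)^(33.2/34.5)
      = 18.986 + 39.847 + 83.631 + 175.53 ≈ 317.99 mg.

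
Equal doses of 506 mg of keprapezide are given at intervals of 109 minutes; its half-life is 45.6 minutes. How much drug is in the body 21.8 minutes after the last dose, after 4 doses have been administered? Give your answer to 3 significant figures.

448 mg

The 4 doses were given 348.8, 239.8, 130.8, 21.8 minutes ago.
Total = 506·(1/2)^(348.8/45.6) + 506·(1/2)^(239.8/45.6) + 506·(1/2)^(130.8/45.6) + 506·(1/2)^(21.8/45.6)
      = 2.5208 + 13.216 + 69.29 + 363.28 ≈ 448.3 mg.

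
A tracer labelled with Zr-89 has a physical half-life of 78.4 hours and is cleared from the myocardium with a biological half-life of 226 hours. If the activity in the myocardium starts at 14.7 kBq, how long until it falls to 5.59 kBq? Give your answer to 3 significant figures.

81.2 hours

1/t_eff = 1/t_phys + 1/t_biol = 1/78.4 + 1/226 = 0.01718 per hour.
t_eff = 78.4 × 226 / (78.4 + 226) ≈ 58.208 hours.
n = log₂(14.7/5.59) ≈ 1.3949; t = 1.3949 × 58.208 ≈ 81.194 hours.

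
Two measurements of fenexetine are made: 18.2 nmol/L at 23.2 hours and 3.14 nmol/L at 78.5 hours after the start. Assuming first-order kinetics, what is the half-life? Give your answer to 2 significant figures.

Over Δt = 78.5 − 23.2 = 55.3 hours, the level fell by a factor of 18.2/3.14 ≈ 5.7962.
n = log₂(5.7962) ≈ 2.5351 half-lives, so t½ = 55.3/2.5351 ≈ 21.814 hours.

22 hours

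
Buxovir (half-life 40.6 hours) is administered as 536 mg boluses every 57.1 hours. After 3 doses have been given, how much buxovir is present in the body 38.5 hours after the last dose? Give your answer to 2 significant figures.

The 3 doses were given 152.7, 95.6, 38.5 hours ago.
Total = 536·(1/2)^(152.7/40.6) + 536·(1/2)^(95.6/40.6) + 536·(1/2)^(38.5/40.6)
      = 39.534 + 104.79 + 277.78 ≈ 422.11 mg.

420 mg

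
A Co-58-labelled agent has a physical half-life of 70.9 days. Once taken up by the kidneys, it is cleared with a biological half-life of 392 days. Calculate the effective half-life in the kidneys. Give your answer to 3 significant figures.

1/t_eff = 1/t_phys + 1/t_biol = 1/70.9 + 1/392 = 0.016655 per day.
t_eff = 70.9 × 392 / (70.9 + 392) ≈ 60.041 days.

60.0 days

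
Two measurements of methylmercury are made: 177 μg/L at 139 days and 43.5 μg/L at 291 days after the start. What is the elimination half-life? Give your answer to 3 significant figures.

75.1 days

Over Δt = 291 − 139 = 152 days, the level fell by a factor of 177/43.5 ≈ 4.069.
n = log₂(4.069) ≈ 2.0247 half-lives, so t½ = 152/2.0247 ≈ 75.074 days.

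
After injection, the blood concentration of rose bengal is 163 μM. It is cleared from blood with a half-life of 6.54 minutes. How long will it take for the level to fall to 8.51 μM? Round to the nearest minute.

28 minutes

Fraction remaining = 8.51/163 ≈ 0.052209.
n = log₂(163/8.51) = ln(19.154)/ln 2 ≈ 4.2596 half-lives.
t = n × t½ = 4.2596 × 6.54 ≈ 27.858 minutes.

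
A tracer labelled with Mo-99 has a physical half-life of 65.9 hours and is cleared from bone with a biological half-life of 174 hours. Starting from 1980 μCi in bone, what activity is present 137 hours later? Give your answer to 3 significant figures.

1/t_eff = 1/t_phys + 1/t_biol = 1/65.9 + 1/174 = 0.020922 per hour.
t_eff = 65.9 × 174 / (65.9 + 174) ≈ 47.797 hours.
Remaining = 1980 × (1/2)^(137/47.797) = 1980 × (1/2)^2.8663 ≈ 271.54 μCi.

272 μCi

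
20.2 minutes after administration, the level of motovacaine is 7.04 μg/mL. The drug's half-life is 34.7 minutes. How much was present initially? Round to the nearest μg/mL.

Number of half-lives elapsed: n = 20.2/34.7 ≈ 0.58213.
A₀ = A × 2^n = 7.04 × 2^0.58213 = 7.04 × 1.4971 ≈ 10.539 μg/mL.

11 μg/mL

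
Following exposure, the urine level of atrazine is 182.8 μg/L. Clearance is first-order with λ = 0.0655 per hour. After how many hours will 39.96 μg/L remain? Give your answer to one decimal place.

23.2 hours

t½ = ln 2 / λ = 0.69315 / 0.0655 ≈ 10.582 hours.
Fraction remaining = 39.96/182.8 ≈ 0.2186.
n = log₂(182.8/39.96) = ln(4.5746)/ln 2 ≈ 2.1936 half-lives.
t = n × t½ = 2.1936 × 10.582 ≈ 23.214 hours.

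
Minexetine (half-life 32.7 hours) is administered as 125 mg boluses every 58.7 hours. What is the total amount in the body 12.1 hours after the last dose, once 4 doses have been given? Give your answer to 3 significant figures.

The 4 doses were given 188.2, 129.5, 70.8, 12.1 hours ago.
Total = 125·(1/2)^(188.2/32.7) + 125·(1/2)^(129.5/32.7) + 125·(1/2)^(70.8/32.7) + 125·(1/2)^(12.1/32.7)
      = 2.3141 + 8.0308 + 27.87 + 96.721 ≈ 134.94 mg.

135 mg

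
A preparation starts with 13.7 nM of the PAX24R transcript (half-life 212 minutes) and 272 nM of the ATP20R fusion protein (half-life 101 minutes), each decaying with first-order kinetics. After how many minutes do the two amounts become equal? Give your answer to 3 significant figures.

832 minutes

Set 13.7·(1/2)^(t/212) = 272·(1/2)^(t/101).
Taking log₂: log₂(13.7/272) = t·(1/212 − 1/101).
log₂(0.050368) = -4.3114; 1/212 − 1/101 = -0.005184.
t = -4.3114 / -0.005184 ≈ 831.67 minutes.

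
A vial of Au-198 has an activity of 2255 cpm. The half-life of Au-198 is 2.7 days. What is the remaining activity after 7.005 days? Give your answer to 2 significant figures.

370 cpm

Number of half-lives: n = 7.005/2.7 ≈ 2.5944.
Remaining = 2255 × (1/2)^2.5944 = 2255 × 0.16557 ≈ 373.37 cpm.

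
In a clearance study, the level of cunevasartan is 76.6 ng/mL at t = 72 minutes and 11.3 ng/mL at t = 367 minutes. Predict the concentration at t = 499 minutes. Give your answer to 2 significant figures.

4.8 ng/mL

Over Δt = 367 − 72 = 295 minutes, the level fell by a factor of 76.6/11.3 ≈ 6.7788.
n = log₂(6.7788) ≈ 2.761 half-lives, so t½ = 295/2.761 ≈ 106.84 minutes.
From t = 367 to t = 499: 11.3 × (1/2)^((499−367)/106.84) ≈ 4.7993 ng/mL.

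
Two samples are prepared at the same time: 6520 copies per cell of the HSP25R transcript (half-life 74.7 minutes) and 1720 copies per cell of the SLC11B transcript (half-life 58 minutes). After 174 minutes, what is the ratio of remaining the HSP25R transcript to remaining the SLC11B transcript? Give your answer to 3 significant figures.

HSP25R transcript: 6520 × (1/2)^(174/74.7) = 6520 × (1/2)^2.3293 ≈ 1297.3 copies per cell.
SLC11B transcript: 1720 × (1/2)^(174/58) = 1720 × (1/2)^3 ≈ 215 copies per cell.
Ratio ≈ 1297.3 / 215 ≈ 6.0341.

6.03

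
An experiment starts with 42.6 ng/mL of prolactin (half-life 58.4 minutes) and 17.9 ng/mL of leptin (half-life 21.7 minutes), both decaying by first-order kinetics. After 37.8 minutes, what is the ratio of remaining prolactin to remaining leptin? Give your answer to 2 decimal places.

prolactin: 42.6 × (1/2)^(37.8/58.4) = 42.6 × (1/2)^0.64726 ≈ 27.2 ng/mL.
leptin: 17.9 × (1/2)^(37.8/21.7) = 17.9 × (1/2)^1.7419 ≈ 5.3515 ng/mL.
Ratio ≈ 27.2 / 5.3515 ≈ 5.0826.

5.08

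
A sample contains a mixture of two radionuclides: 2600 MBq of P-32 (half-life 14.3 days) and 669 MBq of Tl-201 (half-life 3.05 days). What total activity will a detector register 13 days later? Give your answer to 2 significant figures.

P-32: 2600 × (1/2)^(13/14.3) = 2600 × (1/2)^0.90909 ≈ 1384.6 MBq.
Tl-201: 669 × (1/2)^(13/3.05) = 669 × (1/2)^4.2623 ≈ 34.862 MBq.
Total = 1384.6 + 34.862 ≈ 1419.4 MBq.

1400 MBq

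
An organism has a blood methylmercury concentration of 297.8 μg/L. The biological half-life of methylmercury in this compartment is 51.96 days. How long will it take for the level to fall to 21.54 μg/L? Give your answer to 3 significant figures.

Fraction remaining = 21.54/297.8 ≈ 0.07233.
n = log₂(297.8/21.54) = ln(13.825)/ln 2 ≈ 3.7893 half-lives.
t = n × t½ = 3.7893 × 51.96 ≈ 196.89 days.

197 days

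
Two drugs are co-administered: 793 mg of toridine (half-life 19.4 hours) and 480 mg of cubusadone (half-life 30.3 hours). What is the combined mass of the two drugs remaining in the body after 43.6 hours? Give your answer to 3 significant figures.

toridine: 793 × (1/2)^(43.6/19.4) = 793 × (1/2)^2.2474 ≈ 167.01 mg.
cubusadone: 480 × (1/2)^(43.6/30.3) = 480 × (1/2)^1.4389 ≈ 177.04 mg.
Total = 167.01 + 177.04 ≈ 344.05 mg.

344 mg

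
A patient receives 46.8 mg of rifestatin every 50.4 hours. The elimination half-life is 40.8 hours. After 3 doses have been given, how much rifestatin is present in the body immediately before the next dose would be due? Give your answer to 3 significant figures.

31.9 mg

The 3 doses were given 151.2, 100.8, 50.4 hours ago.
Total = 46.8·(1/2)^(151.2/40.8) + 46.8·(1/2)^(100.8/40.8) + 46.8·(1/2)^(50.4/40.8)
      = 3.5864 + 8.4435 + 19.879 ≈ 31.909 mg.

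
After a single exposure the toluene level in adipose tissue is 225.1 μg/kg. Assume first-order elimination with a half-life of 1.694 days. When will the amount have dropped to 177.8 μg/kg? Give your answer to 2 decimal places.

0.58 days

Fraction remaining = 177.8/225.1 ≈ 0.78987.
n = log₂(225.1/177.8) = ln(1.266)/ln 2 ≈ 0.34031 half-lives.
t = n × t½ = 0.34031 × 1.694 ≈ 0.57649 days.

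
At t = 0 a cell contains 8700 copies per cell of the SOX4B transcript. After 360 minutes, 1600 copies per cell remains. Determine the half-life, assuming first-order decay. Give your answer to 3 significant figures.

A/A₀ = 1600/8700 ≈ 0.18391.
n = log₂(5.4375) ≈ 2.4429 half-lives elapsed in 360 minutes.
t½ = 360/2.4429 ≈ 147.36 minutes.

147 minutes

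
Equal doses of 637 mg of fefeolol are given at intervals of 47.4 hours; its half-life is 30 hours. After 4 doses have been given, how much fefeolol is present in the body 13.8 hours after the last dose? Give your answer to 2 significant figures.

The 4 doses were given 156, 108.6, 61.2, 13.8 hours ago.
Total = 637·(1/2)^(156/30) + 637·(1/2)^(108.6/30) + 637·(1/2)^(61.2/30) + 637·(1/2)^(13.8/30)
      = 17.329 + 51.81 + 154.9 + 463.09 ≈ 687.12 mg.

690 mg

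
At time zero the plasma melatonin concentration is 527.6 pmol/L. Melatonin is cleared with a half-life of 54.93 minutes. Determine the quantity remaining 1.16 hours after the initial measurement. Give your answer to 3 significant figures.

219 pmol/L

Convert the elapsed time: 1.16 hours = 69.6 minutes.
Number of half-lives: n = 69.6/54.93 ≈ 1.2671.
Remaining = 527.6 × (1/2)^1.2671 = 527.6 × 0.4155 ≈ 219.22 pmol/L.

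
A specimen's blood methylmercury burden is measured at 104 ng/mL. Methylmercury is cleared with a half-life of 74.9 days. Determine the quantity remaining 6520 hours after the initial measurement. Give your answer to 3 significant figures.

Convert the elapsed time: 6520 hours = 271.667 days.
Number of half-lives: n = 271.667/74.9 ≈ 3.6271.
Remaining = 104 × (1/2)^3.6271 = 104 × 0.080937 ≈ 8.4174 ng/mL.

8.42 ng/mL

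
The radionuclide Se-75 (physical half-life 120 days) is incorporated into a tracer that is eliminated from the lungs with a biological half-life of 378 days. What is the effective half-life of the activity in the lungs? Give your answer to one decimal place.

91.1 days

1/t_eff = 1/t_phys + 1/t_biol = 1/120 + 1/378 = 0.010979 per day.
t_eff = 120 × 378 / (120 + 378) ≈ 91.084 days.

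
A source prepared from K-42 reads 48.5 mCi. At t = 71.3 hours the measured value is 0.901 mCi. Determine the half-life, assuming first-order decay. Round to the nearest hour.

12 hours

A/A₀ = 0.901/48.5 ≈ 0.018577.
n = log₂(53.829) ≈ 5.7503 half-lives elapsed in 71.3 hours.
t½ = 71.3/5.7503 ≈ 12.399 hours.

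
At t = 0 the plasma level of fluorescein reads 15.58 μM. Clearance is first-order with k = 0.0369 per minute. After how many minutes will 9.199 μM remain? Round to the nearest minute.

14 minutes

t½ = ln 2 / k = 0.69315 / 0.0369 ≈ 18.784 minutes.
Fraction remaining = 9.199/15.58 ≈ 0.59044.
n = log₂(15.58/9.199) = ln(1.6937)/ln 2 ≈ 0.76015 half-lives.
t = n × t½ = 0.76015 × 18.784 ≈ 14.279 minutes.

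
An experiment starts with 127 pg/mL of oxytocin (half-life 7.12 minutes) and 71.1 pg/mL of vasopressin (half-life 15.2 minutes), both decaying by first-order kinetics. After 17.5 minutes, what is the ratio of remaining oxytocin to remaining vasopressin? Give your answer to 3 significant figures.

oxytocin: 127 × (1/2)^(17.5/7.12) = 127 × (1/2)^2.4579 ≈ 23.116 pg/mL.
vasopressin: 71.1 × (1/2)^(17.5/15.2) = 71.1 × (1/2)^1.1513 ≈ 32.01 pg/mL.
Ratio ≈ 23.116 / 32.01 ≈ 0.72214.

0.722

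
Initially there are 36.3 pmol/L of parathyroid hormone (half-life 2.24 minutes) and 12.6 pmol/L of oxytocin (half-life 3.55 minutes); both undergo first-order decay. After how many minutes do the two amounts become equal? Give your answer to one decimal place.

Set 36.3·(1/2)^(t/2.24) = 12.6·(1/2)^(t/3.55).
Taking log₂: log₂(36.3/12.6) = t·(1/2.24 − 1/3.55).
log₂(2.881) = 1.5265; 1/2.24 − 1/3.55 = 0.16474.
t = 1.5265 / 0.16474 ≈ 9.2665 minutes.

9.3 minutes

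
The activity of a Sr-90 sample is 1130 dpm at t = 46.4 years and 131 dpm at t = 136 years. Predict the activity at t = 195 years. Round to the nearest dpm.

Over Δt = 136 − 46.4 = 89.6 years, the level fell by a factor of 1130/131 ≈ 8.626.
n = log₂(8.626) ≈ 3.1087 half-lives, so t½ = 89.6/3.1087 ≈ 28.822 years.
From t = 136 to t = 195: 131 × (1/2)^((195−136)/28.822) ≈ 31.7 dpm.

32 dpm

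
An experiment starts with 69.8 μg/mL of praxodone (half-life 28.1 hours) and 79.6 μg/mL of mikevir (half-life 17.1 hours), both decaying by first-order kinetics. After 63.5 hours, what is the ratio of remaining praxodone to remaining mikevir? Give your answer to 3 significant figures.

praxodone: 69.8 × (1/2)^(63.5/28.1) = 69.8 × (1/2)^2.2598 ≈ 14.574 μg/mL.
mikevir: 79.6 × (1/2)^(63.5/17.1) = 79.6 × (1/2)^3.7135 ≈ 6.0681 μg/mL.
Ratio ≈ 14.574 / 6.0681 ≈ 2.4018.

2.40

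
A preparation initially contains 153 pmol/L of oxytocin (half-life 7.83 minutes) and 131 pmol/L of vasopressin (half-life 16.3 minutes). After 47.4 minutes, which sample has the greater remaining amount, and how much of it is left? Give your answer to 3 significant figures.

oxytocin: 153 × (1/2)^6.0536 ≈ 2.3034 pmol/L.
vasopressin: 131 × (1/2)^2.908 ≈ 17.454 pmol/L.
Vasopressin has more remaining, at ≈ 17.454 pmol/L.

vasopressin, 17.5 pmol/L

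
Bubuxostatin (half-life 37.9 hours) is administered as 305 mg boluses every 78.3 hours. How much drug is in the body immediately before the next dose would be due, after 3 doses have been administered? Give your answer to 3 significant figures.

The 3 doses were given 234.9, 156.6, 78.3 hours ago.
Total = 305·(1/2)^(234.9/37.9) + 305·(1/2)^(156.6/37.9) + 305·(1/2)^(78.3/37.9)
      = 4.1548 + 17.397 + 72.842 ≈ 94.394 mg.

94.4 mg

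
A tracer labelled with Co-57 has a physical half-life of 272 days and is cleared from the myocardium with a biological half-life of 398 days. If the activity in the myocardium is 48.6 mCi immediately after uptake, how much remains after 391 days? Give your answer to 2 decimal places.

9.08 mCi

1/t_eff = 1/t_phys + 1/t_biol = 1/272 + 1/398 = 0.006189 per day.
t_eff = 272 × 398 / (272 + 398) ≈ 161.58 days.
Remaining = 48.6 × (1/2)^(391/161.58) = 48.6 × (1/2)^2.4199 ≈ 9.0818 mCi.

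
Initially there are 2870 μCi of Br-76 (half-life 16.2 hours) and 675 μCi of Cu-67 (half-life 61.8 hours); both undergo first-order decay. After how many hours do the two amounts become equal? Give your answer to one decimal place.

Set 2870·(1/2)^(t/16.2) = 675·(1/2)^(t/61.8).
Taking log₂: log₂(2870/675) = t·(1/16.2 − 1/61.8).
log₂(4.2519) = 2.0881; 1/16.2 − 1/61.8 = 0.045547.
t = 2.0881 / 0.045547 ≈ 45.845 hours.

45.8 hours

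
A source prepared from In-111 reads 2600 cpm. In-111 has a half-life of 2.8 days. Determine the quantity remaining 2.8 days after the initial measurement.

Elapsed time is 1 half-life (2.8/2.8).
Each half-life halves the amount: 2600 × (1/2)^1 = 2600/2 = 1300 cpm.

1300 cpm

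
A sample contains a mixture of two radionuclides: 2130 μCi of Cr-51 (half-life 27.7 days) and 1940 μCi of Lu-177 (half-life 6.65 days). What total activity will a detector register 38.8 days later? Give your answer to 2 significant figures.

840 μCi

Cr-51: 2130 × (1/2)^(38.8/27.7) = 2130 × (1/2)^1.4007 ≈ 806.72 μCi.
Lu-177: 1940 × (1/2)^(38.8/6.65) = 1940 × (1/2)^5.8346 ≈ 33.995 μCi.
Total = 806.72 + 33.995 ≈ 840.71 μCi.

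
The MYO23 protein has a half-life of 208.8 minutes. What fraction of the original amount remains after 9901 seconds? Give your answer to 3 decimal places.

9901 seconds = 165.017 minutes.
n = 165.017/208.8 ≈ 0.79031 half-lives.
Fraction remaining = (1/2)^0.79031 ≈ 0.57822.

0.578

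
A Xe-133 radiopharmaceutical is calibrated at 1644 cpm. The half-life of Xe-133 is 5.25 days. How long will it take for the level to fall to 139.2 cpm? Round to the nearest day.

Fraction remaining = 139.2/1644 ≈ 0.084672.
n = log₂(1644/139.2) = ln(11.81)/ln 2 ≈ 3.562 half-lives.
t = n × t½ = 3.562 × 5.25 ≈ 18.7 days.

19 days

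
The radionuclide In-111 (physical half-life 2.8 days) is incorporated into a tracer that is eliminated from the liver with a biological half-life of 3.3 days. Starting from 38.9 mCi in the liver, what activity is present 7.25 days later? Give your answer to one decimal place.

1.4 mCi

1/t_eff = 1/t_phys + 1/t_biol = 1/2.8 + 1/3.3 = 0.66017 per day.
t_eff = 2.8 × 3.3 / (2.8 + 3.3) ≈ 1.5148 days.
Remaining = 38.9 × (1/2)^(7.25/1.5148) = 38.9 × (1/2)^4.7863 ≈ 1.4098 mCi.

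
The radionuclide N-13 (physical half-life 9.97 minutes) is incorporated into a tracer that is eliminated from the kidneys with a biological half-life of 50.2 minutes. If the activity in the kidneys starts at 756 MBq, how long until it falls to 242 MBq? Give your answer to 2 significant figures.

1/t_eff = 1/t_phys + 1/t_biol = 1/9.97 + 1/50.2 = 0.12022 per minute.
t_eff = 9.97 × 50.2 / (9.97 + 50.2) ≈ 8.318 minutes.
n = log₂(756/242) ≈ 1.6434; t = 1.6434 × 8.318 ≈ 13.67 minutes.

14 minutes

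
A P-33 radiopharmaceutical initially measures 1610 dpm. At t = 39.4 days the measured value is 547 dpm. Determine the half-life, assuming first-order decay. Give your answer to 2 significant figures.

25 days

A/A₀ = 547/1610 ≈ 0.33975.
n = log₂(2.9433) ≈ 1.5574 half-lives elapsed in 39.4 days.
t½ = 39.4/1.5574 ≈ 25.298 days.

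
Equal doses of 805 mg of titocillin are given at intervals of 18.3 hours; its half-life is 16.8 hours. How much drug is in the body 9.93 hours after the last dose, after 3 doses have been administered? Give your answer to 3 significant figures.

904 mg

The 3 doses were given 46.53, 28.23, 9.93 hours ago.
Total = 805·(1/2)^(46.53/16.8) + 805·(1/2)^(28.23/16.8) + 805·(1/2)^(9.93/16.8)
      = 118.05 + 251.16 + 534.4 ≈ 903.61 mg.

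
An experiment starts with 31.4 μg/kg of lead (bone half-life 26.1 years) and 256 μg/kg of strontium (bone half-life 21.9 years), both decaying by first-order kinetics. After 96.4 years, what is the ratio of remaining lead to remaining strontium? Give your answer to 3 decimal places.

0.200

lead: 31.4 × (1/2)^(96.4/26.1) = 31.4 × (1/2)^3.6935 ≈ 2.4271 μg/kg.
strontium: 256 × (1/2)^(96.4/21.9) = 256 × (1/2)^4.4018 ≈ 12.11 μg/kg.
Ratio ≈ 2.4271 / 12.11 ≈ 0.20041.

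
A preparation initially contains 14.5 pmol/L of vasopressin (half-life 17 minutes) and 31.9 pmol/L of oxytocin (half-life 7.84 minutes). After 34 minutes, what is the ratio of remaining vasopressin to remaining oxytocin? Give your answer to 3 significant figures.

vasopressin: 14.5 × (1/2)^(34/17) = 14.5 × (1/2)^2 ≈ 3.625 pmol/L.
oxytocin: 31.9 × (1/2)^(34/7.84) = 31.9 × (1/2)^4.3367 ≈ 1.5787 pmol/L.
Ratio ≈ 3.625 / 1.5787 ≈ 2.2962.

2.30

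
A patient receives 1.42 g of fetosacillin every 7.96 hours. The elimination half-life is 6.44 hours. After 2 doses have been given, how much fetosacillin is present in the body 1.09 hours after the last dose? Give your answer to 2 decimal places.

The 2 doses were given 9.05, 1.09 hours ago.
Total = 1.42·(1/2)^(9.05/6.44) + 1.42·(1/2)^(1.09/6.44)
      = 0.53611 + 1.2628 ≈ 1.7989 g.

1.80 g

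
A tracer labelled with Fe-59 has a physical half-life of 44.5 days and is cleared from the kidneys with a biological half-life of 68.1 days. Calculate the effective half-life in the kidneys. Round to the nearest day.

27 days

1/t_eff = 1/t_phys + 1/t_biol = 1/44.5 + 1/68.1 = 0.037156 per day.
t_eff = 44.5 × 68.1 / (44.5 + 68.1) ≈ 26.913 days.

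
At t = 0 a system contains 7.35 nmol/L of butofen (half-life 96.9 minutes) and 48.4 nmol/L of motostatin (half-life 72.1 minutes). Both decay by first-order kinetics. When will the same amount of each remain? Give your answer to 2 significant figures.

Set 7.35·(1/2)^(t/96.9) = 48.4·(1/2)^(t/72.1).
Taking log₂: log₂(7.35/48.4) = t·(1/96.9 − 1/72.1).
log₂(0.15186) = -2.7192; 1/96.9 − 1/72.1 = -0.0035497.
t = -2.7192 / -0.0035497 ≈ 766.03 minutes.

770 minutes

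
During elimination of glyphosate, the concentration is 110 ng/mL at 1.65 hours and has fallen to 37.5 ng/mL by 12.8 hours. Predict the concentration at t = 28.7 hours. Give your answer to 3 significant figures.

8.08 ng/mL

Over Δt = 12.8 − 1.65 = 11.15 hours, the level fell by a factor of 110/37.5 ≈ 2.9333.
n = log₂(2.9333) ≈ 1.5525 half-lives, so t½ = 11.15/1.5525 ≈ 7.1818 hours.
From t = 12.8 to t = 28.7: 37.5 × (1/2)^((28.7−12.8)/7.1818) ≈ 8.0829 ng/mL.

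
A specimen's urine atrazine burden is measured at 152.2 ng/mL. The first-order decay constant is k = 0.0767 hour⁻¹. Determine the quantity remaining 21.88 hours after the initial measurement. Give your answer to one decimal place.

t½ = ln 2 / k = 0.69315 / 0.0767 ≈ 9.0371 hours.
Number of half-lives: n = 21.88/9.0371 ≈ 2.4211.
Remaining = 152.2 × (1/2)^2.4211 = 152.2 × 0.18671 ≈ 28.417 ng/mL.

28.4 ng/mL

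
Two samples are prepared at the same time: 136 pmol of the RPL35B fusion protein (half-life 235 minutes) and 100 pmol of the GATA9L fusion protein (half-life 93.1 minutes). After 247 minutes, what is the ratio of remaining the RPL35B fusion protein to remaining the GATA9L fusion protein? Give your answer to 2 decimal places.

4.13

RPL35B fusion protein: 136 × (1/2)^(247/235) = 136 × (1/2)^1.0511 ≈ 65.635 pmol.
GATA9L fusion protein: 100 × (1/2)^(247/93.1) = 100 × (1/2)^2.6531 ≈ 15.898 pmol.
Ratio ≈ 65.635 / 15.898 ≈ 4.1285.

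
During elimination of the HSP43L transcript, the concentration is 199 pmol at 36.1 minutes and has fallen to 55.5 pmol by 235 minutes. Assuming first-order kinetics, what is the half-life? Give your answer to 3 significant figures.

Over Δt = 235 − 36.1 = 198.9 minutes, the level fell by a factor of 199/55.5 ≈ 3.5856.
n = log₂(3.5856) ≈ 1.8422 half-lives, so t½ = 198.9/1.8422 ≈ 107.97 minutes.

108 minutes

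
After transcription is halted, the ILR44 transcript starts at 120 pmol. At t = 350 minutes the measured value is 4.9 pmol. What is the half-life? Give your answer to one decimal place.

75.9 minutes

A/A₀ = 4.9/120 ≈ 0.040833.
n = log₂(24.49) ≈ 4.6141 half-lives elapsed in 350 minutes.
t½ = 350/4.6141 ≈ 75.854 minutes.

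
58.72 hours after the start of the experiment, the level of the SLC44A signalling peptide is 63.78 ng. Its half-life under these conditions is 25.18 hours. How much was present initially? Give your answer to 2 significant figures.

320 ng

Number of half-lives elapsed: n = 58.72/25.18 ≈ 2.332.
A₀ = A × 2^n = 63.78 × 2^2.332 = 63.78 × 5.0351 ≈ 321.14 ng.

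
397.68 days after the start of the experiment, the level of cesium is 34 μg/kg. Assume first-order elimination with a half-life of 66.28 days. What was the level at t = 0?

Number of half-lives elapsed: n = 397.68/66.28 ≈ 6.
A₀ = A × 2^n = 34 × 2^6 = 34 × 64 ≈ 2176 μg/kg.

2176 μg/kg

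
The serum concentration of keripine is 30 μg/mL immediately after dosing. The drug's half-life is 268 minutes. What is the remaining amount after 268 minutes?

Elapsed time is 1 half-life (268/268).
Each half-life halves the amount: 30 × (1/2)^1 = 30/2 = 15 μg/mL.

15 μg/mL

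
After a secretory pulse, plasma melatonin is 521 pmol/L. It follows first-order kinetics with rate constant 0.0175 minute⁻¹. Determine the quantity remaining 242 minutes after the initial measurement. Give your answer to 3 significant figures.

t½ = ln 2 / k = 0.69315 / 0.0175 ≈ 39.608 minutes.
Number of half-lives: n = 242/39.608 ≈ 6.1098.
Remaining = 521 × (1/2)^6.1098 = 521 × 0.01448 ≈ 7.544 pmol/L.

7.54 pmol/L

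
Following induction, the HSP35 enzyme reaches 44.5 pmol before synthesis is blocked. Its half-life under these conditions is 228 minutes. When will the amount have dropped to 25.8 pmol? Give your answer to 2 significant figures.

180 minutes

Fraction remaining = 25.8/44.5 ≈ 0.57978.
n = log₂(44.5/25.8) = ln(1.7248)/ln 2 ≈ 0.78643 half-lives.
t = n × t½ = 0.78643 × 228 ≈ 179.31 minutes.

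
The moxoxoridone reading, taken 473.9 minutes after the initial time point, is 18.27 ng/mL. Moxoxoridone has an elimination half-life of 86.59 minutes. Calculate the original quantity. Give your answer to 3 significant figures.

811 ng/mL

Number of half-lives elapsed: n = 473.9/86.59 ≈ 5.4729.
A₀ = A × 2^n = 18.27 × 2^5.4729 = 18.27 × 44.413 ≈ 811.43 ng/mL.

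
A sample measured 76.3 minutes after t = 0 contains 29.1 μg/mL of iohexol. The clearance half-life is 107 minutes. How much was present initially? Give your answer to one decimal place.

Number of half-lives elapsed: n = 76.3/107 ≈ 0.71308.
A₀ = A × 2^n = 29.1 × 2^0.71308 = 29.1 × 1.6393 ≈ 47.704 μg/mL.

47.7 μg/mL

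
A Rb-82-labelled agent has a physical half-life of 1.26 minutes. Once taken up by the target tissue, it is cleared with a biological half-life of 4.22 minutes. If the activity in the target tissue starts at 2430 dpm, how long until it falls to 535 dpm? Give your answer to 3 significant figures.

2.12 minutes

1/t_eff = 1/t_phys + 1/t_biol = 1/1.26 + 1/4.22 = 1.0306 per minute.
t_eff = 1.26 × 4.22 / (1.26 + 4.22) ≈ 0.97029 minutes.
n = log₂(2430/535) ≈ 2.1833; t = 2.1833 × 0.97029 ≈ 2.1185 minutes.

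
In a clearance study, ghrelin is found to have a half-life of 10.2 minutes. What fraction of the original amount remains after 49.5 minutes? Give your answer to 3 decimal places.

0.035

n = 49.5/10.2 ≈ 4.8529 half-lives.
Fraction remaining = (1/2)^4.8529 ≈ 0.034603.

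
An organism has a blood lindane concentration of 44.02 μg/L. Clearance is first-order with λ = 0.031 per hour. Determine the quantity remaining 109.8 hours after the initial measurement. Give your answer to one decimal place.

1.5 μg/L

t½ = ln 2 / λ = 0.69315 / 0.031 ≈ 22.36 hours.
Number of half-lives: n = 109.8/22.36 ≈ 4.9106.
Remaining = 44.02 × (1/2)^4.9106 = 44.02 × 0.033247 ≈ 1.4635 μg/L.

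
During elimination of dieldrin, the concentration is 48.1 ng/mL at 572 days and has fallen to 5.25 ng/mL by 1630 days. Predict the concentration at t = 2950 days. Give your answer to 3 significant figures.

0.331 ng/mL

Over Δt = 1630 − 572 = 1058 days, the level fell by a factor of 48.1/5.25 ≈ 9.1619.
n = log₂(9.1619) ≈ 3.1956 half-lives, so t½ = 1058/3.1956 ≈ 331.08 days.
From t = 1630 to t = 2950: 5.25 × (1/2)^((2950−1630)/331.08) ≈ 0.33109 ng/mL.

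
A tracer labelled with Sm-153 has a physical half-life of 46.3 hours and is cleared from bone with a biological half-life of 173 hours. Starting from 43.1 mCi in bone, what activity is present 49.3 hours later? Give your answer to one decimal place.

1/t_eff = 1/t_phys + 1/t_biol = 1/46.3 + 1/173 = 0.027379 per hour.
t_eff = 46.3 × 173 / (46.3 + 173) ≈ 36.525 hours.
Remaining = 43.1 × (1/2)^(49.3/36.525) = 43.1 × (1/2)^1.3498 ≈ 16.911 mCi.

16.9 mCi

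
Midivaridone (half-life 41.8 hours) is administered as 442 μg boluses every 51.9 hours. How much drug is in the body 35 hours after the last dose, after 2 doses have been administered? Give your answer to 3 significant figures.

The 2 doses were given 86.9, 35 hours ago.
Total = 442·(1/2)^(86.9/41.8) + 442·(1/2)^(35/41.8)
      = 104.62 + 247.38 ≈ 352 μg.

352 μg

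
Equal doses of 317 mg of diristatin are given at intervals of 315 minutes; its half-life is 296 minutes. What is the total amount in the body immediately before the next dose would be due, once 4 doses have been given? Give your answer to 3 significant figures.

275 mg

The 4 doses were given 1260, 945, 630, 315 minutes ago.
Total = 317·(1/2)^(1260/296) + 317·(1/2)^(945/296) + 317·(1/2)^(630/296) + 317·(1/2)^(315/296)
      = 16.582 + 34.674 + 72.503 + 151.6 ≈ 275.36 mg.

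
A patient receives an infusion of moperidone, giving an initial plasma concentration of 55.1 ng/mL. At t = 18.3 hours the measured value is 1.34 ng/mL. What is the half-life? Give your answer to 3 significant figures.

A/A₀ = 1.34/55.1 ≈ 0.024319.
n = log₂(41.119) ≈ 5.3617 half-lives elapsed in 18.3 hours.
t½ = 18.3/5.3617 ≈ 3.4131 hours.

3.41 hours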